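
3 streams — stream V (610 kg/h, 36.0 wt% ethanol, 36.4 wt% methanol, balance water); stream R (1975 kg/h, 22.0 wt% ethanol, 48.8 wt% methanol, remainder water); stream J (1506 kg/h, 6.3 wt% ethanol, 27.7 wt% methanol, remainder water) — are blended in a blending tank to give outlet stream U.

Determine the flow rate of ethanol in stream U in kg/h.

749 kg/h

ethanol out = ethanol in = 610×0.360 + 1975×0.220 + 1506×0.063 = 748.98 kg/h.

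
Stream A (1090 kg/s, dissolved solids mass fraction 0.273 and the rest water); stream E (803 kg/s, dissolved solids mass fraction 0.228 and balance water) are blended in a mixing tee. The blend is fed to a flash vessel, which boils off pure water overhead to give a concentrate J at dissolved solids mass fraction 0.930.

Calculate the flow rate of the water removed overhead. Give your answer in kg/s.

dissolved solids entering = 1090×0.273 + 803×0.228 = 480.65 kg/s.
All dissolved solids reports to J, so J = 480.65/0.930 = 516.83 kg/s.
Total feed = 1893 kg/s; overhead = 1893 − 516.83 = 1376.2 kg/s.

1376 kg/s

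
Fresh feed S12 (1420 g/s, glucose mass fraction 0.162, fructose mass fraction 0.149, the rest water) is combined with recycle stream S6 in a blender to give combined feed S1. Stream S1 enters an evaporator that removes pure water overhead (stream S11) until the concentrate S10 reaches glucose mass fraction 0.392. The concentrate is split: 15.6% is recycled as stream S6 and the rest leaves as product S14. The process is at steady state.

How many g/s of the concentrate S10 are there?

Overall glucose balance (none leaves overhead): glucose in fresh feed = glucose in product, i.e. 1420×0.162 = (1−0.156)·S10·0.392.
S10 = 230.04/(0.392×0.844) = 695.3 g/s.

695.3 g/s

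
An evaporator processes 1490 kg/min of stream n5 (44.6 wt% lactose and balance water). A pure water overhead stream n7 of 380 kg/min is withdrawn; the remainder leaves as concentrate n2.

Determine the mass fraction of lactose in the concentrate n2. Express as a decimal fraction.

lactose is not removed: 1490×0.446 = 664.54 kg/min of lactose enters n2.
Concentrate = 1490 − 380 = 1110 kg/min.
Mass fraction = 664.54/1110 = 0.599.

0.599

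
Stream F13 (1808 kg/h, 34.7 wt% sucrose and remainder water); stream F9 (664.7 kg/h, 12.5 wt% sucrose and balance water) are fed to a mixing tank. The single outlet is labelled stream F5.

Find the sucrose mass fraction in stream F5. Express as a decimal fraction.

Total flow out = 1808 + 664.7 = 2472.7 kg/h.
sucrose in = 1808×0.347 + 664.7×0.125 = 710.46 kg/h.
sucrose mass fraction in F5 = 710.46/2472.7 = 0.287.

0.287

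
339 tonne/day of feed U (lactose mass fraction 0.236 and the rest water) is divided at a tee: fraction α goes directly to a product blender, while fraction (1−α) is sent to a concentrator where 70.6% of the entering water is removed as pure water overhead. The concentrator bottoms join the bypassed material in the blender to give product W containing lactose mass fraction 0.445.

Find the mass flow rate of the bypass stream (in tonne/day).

43.82 tonne/day

All 339×0.236 = 80.004 tonne/day of lactose reaches W, so W = 80.004/0.445 = 179.78 tonne/day and vapour = 159.22 tonne/day.
The evaporator receives (1−α)·339 of feed at 0.764 water and removes 0.706 of that water:
0.706×0.764×(1−α)×339 = 159.22
(1−α) = 159.22/182.85 = 0.8707;  α = 0.1293.
Bypass flow = 0.1293×339 = 43.819 tonne/day.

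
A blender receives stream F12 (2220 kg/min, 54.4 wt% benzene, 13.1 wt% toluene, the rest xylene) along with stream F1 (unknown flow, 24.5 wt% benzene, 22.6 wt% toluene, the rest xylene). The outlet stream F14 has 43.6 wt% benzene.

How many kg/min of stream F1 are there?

Let F1 be the unknown flow. Total out = 2220 + F1.
benzene balance: 1207.7 + 0.245·F1 = 0.436·(2220 + F1)
(0.245 − 0.436)·F1 = 0.436×2220 − 1207.7 = -239.76
F1 = -239.76 / -0.191 = 1255.3 kg/min

1255 kg/min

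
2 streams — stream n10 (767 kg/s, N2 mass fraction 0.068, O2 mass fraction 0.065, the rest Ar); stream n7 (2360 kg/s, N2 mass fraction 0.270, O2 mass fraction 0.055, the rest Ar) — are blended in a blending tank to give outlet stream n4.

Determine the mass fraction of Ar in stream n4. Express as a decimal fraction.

0.722

Total flow out = 767 + 2360 = 3127 kg/s.
Ar in = 767×0.867 + 2360×0.675 = 2258 kg/s.
Ar mass fraction in n4 = 2258/3127 = 0.722.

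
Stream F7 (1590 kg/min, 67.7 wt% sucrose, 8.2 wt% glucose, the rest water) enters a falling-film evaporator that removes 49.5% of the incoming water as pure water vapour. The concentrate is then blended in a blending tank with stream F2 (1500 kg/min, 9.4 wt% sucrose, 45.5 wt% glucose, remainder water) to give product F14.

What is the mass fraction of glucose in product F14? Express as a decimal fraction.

0.280

Vapour removed = 0.495×0.241×1590 = 189.68 kg/min; concentrate = 1400.3 kg/min.
glucose reaching the mixer = 130.38 (from concentrate) + 1500×0.455 = 812.88 kg/min.
Product flow = 1400.3 + 1500 = 2900.3 kg/min; glucose fraction = 0.280.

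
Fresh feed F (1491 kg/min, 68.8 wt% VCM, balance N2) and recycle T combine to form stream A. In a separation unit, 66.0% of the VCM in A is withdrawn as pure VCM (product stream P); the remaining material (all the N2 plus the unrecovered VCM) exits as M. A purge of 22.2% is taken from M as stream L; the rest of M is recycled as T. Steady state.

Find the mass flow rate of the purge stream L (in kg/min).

N2 enters only via F and leaves only via the purge: 1491×0.312 = 0.222×(N2 in M), and the separation unit passes all N2, so N2 in A = N2 in M = 2095.5 kg/min.
VCM in A: m_A = 1491×0.688 + (1−0.222)·(1−0.660)·m_A, so m_A = 1025.8/0.7355 = 1394.7 kg/min.
M = (1−0.660)×1394.7 + 2095.5 = 2569.7 kg/min.
Purge L = 0.222×2569.7 = 570.47 kg/min.

570.5 kg/min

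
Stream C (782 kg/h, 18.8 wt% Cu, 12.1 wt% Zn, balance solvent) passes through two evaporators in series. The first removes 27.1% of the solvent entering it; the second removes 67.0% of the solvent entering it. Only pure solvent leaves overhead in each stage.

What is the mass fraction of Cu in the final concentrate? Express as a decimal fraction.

0.396

solvent in feed = 782×0.691 = 540.36 kg/h.
After stage 1: solvent left = (1−0.271)×540.36 = 393.92; stream total = 635.56 kg/h.
After stage 2: solvent left = (1−0.670)×393.92 = 129.99; final concentrate = 371.63 kg/h.
Cu fraction = 147.02/371.63 = 0.396.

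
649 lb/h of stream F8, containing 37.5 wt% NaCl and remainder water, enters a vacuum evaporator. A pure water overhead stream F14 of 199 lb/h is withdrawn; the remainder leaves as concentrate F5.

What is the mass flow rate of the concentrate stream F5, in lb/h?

Concentrate = 649 − 199 = 450 lb/h.

450 lb/h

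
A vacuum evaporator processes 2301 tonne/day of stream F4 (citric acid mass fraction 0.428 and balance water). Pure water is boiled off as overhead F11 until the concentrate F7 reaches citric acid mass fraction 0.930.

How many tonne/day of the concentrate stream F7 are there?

1059 tonne/day

citric acid is conserved: 2301×0.428 = 984.83 tonne/day all reports to the concentrate.
Concentrate = 984.83/(target fraction) = 1059 tonne/day.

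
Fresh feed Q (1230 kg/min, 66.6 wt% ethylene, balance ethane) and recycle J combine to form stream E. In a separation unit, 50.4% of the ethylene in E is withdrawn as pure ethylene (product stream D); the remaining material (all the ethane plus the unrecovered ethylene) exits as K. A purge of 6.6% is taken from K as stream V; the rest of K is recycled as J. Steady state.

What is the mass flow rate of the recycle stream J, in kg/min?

ethane enters only via Q and leaves only via the purge: 1230×0.334 = 0.066×(ethane in K), and the separation unit passes all ethane, so ethane in E = ethane in K = 6224.5 kg/min.
ethylene in E: m_A = 1230×0.666 + (1−0.066)·(1−0.504)·m_A, so m_A = 819.18/0.5367 = 1526.2 kg/min.
K = (1−0.504)×1526.2 + 6224.5 = 6981.6 kg/min.
Recycle J = (1−0.066)×6981.6 = 6520.8 kg/min.

6521 kg/min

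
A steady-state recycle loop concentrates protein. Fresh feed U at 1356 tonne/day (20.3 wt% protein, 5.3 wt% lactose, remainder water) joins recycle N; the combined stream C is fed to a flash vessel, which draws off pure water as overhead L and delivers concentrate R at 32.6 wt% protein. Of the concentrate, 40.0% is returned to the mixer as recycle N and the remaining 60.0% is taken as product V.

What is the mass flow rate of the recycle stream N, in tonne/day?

562.9 tonne/day

Overall protein balance (none leaves overhead): protein in fresh feed = protein in product, i.e. 1356×0.203 = (1−0.400)·R·0.326.
R = 275.27/(0.326×0.600) = 1407.3 tonne/day.
Recycle N = 0.400×1407.3 = 562.92 tonne/day.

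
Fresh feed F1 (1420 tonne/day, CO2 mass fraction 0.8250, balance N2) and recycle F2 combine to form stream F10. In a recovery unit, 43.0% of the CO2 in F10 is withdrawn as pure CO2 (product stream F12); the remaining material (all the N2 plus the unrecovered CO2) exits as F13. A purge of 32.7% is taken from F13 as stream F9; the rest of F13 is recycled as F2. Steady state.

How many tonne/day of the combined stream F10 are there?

N2 enters only via F1 and leaves only via the purge: 1420×0.175 = 0.327×(N2 in F13), and the recovery unit passes all N2, so N2 in F10 = N2 in F13 = 759.94 tonne/day.
CO2 in F10: m_A = 1420×0.825 + (1−0.327)·(1−0.430)·m_A, so m_A = 1171.5/0.6164 = 1900.6 tonne/day.
F10 = 1900.6 + 759.94 = 2660.5 tonne/day.

2661 tonne/day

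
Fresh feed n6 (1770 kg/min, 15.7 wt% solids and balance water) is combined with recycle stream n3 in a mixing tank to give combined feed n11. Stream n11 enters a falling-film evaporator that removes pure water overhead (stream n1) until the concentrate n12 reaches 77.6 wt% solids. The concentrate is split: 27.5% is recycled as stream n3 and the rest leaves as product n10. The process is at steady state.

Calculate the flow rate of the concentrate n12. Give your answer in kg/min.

493.9 kg/min

Overall solids balance (none leaves overhead): solids in fresh feed = solids in product, i.e. 1770×0.157 = (1−0.275)·n12·0.776.
n12 = 277.89/(0.776×0.725) = 493.94 kg/min.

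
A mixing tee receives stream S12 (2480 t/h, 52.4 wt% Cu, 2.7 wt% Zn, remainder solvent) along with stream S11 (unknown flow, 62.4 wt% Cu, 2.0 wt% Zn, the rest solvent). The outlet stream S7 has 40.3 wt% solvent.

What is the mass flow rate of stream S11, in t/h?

Let S11 be the unknown flow. Total out = 2480 + S11.
solvent balance: 1113.5 + 0.356·S11 = 0.403·(2480 + S11)
(0.356 − 0.403)·S11 = 0.403×2480 − 1113.5 = -114.08
S11 = -114.08 / -0.047 = 2427.2 t/h

2427 t/h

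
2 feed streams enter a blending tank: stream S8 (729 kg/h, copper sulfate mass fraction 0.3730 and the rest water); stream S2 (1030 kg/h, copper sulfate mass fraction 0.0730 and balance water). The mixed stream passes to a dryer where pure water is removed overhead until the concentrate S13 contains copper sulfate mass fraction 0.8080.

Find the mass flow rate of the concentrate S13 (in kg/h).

429.6 kg/h

copper sulfate entering = 729×0.373 + 1030×0.073 = 347.11 kg/h.
All copper sulfate reports to S13, so S13 = 347.11/0.808 = 429.59 kg/h.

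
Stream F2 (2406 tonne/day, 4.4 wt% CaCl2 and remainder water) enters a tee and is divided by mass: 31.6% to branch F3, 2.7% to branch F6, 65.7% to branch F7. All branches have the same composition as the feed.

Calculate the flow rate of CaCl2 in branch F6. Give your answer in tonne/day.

Branch F6 total = 0.027×2406 = 64.962 tonne/day.
CaCl2 in F6 = 0.044×64.962 = 2.8583 tonne/day.

2.858 tonne/day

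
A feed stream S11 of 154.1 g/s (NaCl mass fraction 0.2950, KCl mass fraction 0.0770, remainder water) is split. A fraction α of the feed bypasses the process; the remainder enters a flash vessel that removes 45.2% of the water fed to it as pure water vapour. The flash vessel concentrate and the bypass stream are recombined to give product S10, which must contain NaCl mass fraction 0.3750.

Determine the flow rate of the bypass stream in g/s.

All 154.1×0.295 = 45.459 g/s of NaCl reaches S10, so S10 = 45.459/0.375 = 121.23 g/s and vapour = 32.875 g/s.
The evaporator receives (1−α)·154.1 of feed at 0.628 water and removes 0.452 of that water:
0.452×0.628×(1−α)×154.1 = 32.875
(1−α) = 32.875/43.742 = 0.7516;  α = 0.2484.
Bypass flow = 0.2484×154.1 = 38.285 g/s.

38.29 g/s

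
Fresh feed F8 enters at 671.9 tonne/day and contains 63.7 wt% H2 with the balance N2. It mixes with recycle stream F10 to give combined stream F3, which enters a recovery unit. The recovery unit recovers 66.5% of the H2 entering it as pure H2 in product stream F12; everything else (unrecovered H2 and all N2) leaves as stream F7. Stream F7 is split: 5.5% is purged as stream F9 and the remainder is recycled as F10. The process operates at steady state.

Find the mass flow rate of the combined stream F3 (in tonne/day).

N2 enters only via F8 and leaves only via the purge: 671.9×0.363 = 0.055×(N2 in F7), and the recovery unit passes all N2, so N2 in F3 = N2 in F7 = 4434.5 tonne/day.
H2 in F3: m_A = 671.9×0.637 + (1−0.055)·(1−0.665)·m_A, so m_A = 428/0.6834 = 626.26 tonne/day.
F3 = 626.26 + 4434.5 = 5060.8 tonne/day.

5061 tonne/day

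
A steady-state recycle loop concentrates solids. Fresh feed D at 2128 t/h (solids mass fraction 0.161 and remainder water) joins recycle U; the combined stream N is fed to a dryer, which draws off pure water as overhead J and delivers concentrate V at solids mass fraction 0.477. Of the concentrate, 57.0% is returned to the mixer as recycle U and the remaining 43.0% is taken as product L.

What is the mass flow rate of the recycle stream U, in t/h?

Overall solids balance (none leaves overhead): solids in fresh feed = solids in product, i.e. 2128×0.161 = (1−0.570)·V·0.477.
V = 342.61/(0.477×0.430) = 1670.4 t/h.
Recycle U = 0.570×1670.4 = 952.11 t/h.

952.1 t/h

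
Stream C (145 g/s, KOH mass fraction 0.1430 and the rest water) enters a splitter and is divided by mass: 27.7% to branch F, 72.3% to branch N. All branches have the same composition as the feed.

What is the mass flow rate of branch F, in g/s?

Branch F flow = 0.277×145 = 40.165 g/s.

40.17 g/s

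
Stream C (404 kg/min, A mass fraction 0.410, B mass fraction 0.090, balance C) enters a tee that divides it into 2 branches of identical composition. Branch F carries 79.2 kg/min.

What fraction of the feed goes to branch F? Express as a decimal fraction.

Fraction to F = 79.2/404 = 0.1960.

0.196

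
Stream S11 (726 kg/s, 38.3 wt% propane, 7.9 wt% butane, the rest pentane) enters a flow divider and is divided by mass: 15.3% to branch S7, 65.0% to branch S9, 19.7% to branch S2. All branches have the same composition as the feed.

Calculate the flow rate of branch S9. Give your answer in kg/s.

Branch S9 flow = 0.650×726 = 471.9 kg/s.

471.9 kg/s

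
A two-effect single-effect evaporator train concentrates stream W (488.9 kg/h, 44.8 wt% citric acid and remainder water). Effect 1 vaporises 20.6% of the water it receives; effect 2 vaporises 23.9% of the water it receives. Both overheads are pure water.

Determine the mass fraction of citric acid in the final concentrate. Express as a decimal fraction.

0.573

water in feed = 488.9×0.552 = 269.87 kg/h.
After stage 1: water left = (1−0.206)×269.87 = 214.28; stream total = 433.31 kg/h.
After stage 2: water left = (1−0.239)×214.28 = 163.07; final concentrate = 382.09 kg/h.
citric acid fraction = 219.03/382.09 = 0.573.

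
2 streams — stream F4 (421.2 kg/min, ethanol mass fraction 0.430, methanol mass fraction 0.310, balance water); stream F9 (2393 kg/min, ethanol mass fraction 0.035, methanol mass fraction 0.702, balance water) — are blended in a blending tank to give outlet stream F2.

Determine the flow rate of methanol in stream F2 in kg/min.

methanol out = methanol in = 421.2×0.310 + 2393×0.702 = 1810.5 kg/min.

1810 kg/min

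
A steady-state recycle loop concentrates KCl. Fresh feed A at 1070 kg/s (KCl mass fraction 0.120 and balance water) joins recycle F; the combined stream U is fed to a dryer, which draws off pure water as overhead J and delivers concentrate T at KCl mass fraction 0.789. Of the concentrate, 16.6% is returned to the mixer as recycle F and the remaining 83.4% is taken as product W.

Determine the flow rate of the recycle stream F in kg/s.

Overall KCl balance (none leaves overhead): KCl in fresh feed = KCl in product, i.e. 1070×0.120 = (1−0.166)·T·0.789.
T = 128.4/(0.789×0.834) = 195.13 kg/s.
Recycle F = 0.166×195.13 = 32.391 kg/s.

32.39 kg/s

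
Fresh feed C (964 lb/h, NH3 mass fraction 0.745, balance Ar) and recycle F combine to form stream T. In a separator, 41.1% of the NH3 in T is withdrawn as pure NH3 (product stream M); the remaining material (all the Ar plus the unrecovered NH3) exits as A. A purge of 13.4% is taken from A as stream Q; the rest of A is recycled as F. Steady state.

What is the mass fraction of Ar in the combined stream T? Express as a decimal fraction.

0.556

Ar enters only via C and leaves only via the purge: 964×0.255 = 0.134×(Ar in A), and the separator passes all Ar, so Ar in T = Ar in A = 1834.5 lb/h.
NH3 in T: m_A = 964×0.745 + (1−0.134)·(1−0.411)·m_A, so m_A = 718.18/0.4899 = 1465.9 lb/h.
T = 1465.9 + 1834.5 = 3300.4 lb/h.
Ar fraction in T = 1834.5/3300.4 = 0.556.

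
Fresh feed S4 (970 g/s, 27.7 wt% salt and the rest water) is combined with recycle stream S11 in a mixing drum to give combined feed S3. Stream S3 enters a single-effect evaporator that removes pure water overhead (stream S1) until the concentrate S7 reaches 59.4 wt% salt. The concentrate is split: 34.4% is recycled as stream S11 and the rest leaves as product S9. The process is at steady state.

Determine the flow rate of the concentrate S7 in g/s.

689.5 g/s

Overall salt balance (none leaves overhead): salt in fresh feed = salt in product, i.e. 970×0.277 = (1−0.344)·S7·0.594.
S7 = 268.69/(0.594×0.656) = 689.54 g/s.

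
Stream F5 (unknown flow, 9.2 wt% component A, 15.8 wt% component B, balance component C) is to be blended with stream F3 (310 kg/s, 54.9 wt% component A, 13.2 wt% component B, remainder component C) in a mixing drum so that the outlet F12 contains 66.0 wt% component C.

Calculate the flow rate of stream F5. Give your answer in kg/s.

Let F5 be the unknown flow. Total out = 310 + F5.
component C balance: 98.89 + 0.750·F5 = 0.660·(310 + F5)
(0.750 − 0.660)·F5 = 0.660×310 − 98.89 = 105.71
F5 = 105.71 / 0.090 = 1174.6 kg/s

1175 kg/s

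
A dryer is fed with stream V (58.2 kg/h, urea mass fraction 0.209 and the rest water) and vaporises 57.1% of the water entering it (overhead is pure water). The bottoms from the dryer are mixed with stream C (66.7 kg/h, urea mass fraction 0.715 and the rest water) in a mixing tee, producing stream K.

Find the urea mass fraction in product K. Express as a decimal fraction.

Vapour removed = 0.571×0.791×58.2 = 26.287 kg/h; concentrate = 31.913 kg/h.
urea reaching the mixer = 12.164 (from concentrate) + 66.7×0.715 = 59.854 kg/h.
Product flow = 31.913 + 66.7 = 98.613 kg/h; urea fraction = 0.607.

0.607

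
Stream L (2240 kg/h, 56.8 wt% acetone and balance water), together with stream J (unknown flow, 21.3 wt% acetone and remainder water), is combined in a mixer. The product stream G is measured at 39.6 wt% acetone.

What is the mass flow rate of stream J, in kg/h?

2105 kg/h

Let J be the unknown flow. Total out = 2240 + J.
acetone balance: 1272.3 + 0.213·J = 0.396·(2240 + J)
(0.213 − 0.396)·J = 0.396×2240 − 1272.3 = -385.28
J = -385.28 / -0.183 = 2105.4 kg/h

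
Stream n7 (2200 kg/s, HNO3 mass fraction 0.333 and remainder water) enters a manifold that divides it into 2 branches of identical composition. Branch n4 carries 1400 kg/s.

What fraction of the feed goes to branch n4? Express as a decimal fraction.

0.636

Fraction to n4 = 1400/2200 = 0.6364.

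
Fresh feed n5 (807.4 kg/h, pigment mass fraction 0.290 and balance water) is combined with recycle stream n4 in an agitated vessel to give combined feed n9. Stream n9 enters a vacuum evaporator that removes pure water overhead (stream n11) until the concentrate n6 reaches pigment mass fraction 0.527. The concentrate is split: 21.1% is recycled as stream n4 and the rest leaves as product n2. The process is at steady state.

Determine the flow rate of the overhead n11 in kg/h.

Overall pigment balance (none leaves overhead): pigment in fresh feed = pigment in product, i.e. 807.4×0.290 = (1−0.211)·n6·0.527.
n6 = 234.15/(0.527×0.789) = 563.12 kg/h.
Recycle n4 = 0.211×563.12 = 118.82 kg/h.
Combined feed n9 = 807.4 + 118.82 = 926.22 kg/h.
Overhead n11 = n9 − n6 = 926.22 − 563.12 = 363.1 kg/h.

363.1 kg/h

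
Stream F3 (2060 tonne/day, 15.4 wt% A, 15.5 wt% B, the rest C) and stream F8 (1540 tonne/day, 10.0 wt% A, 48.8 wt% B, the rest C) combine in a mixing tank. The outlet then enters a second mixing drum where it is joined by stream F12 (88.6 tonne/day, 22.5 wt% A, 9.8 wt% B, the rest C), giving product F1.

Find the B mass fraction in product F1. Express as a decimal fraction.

0.2927

Overall, product flow = 3688.6 tonne/day.
B in = 2060×0.155 + 1540×0.488 + 88.6×0.098 = 1079.5 tonne/day.
B fraction in F1 = 0.2927.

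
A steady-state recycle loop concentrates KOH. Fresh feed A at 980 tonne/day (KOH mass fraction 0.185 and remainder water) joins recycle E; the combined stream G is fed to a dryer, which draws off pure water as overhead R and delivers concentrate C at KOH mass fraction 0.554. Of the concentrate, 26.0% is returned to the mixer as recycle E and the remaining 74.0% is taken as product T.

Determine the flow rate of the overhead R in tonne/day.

652.7 tonne/day

Overall KOH balance (none leaves overhead): KOH in fresh feed = KOH in product, i.e. 980×0.185 = (1−0.260)·C·0.554.
C = 181.3/(0.554×0.740) = 442.24 tonne/day.
Recycle E = 0.260×442.24 = 114.98 tonne/day.
Combined feed G = 980 + 114.98 = 1095 tonne/day.
Overhead R = G − C = 1095 − 442.24 = 652.74 tonne/day.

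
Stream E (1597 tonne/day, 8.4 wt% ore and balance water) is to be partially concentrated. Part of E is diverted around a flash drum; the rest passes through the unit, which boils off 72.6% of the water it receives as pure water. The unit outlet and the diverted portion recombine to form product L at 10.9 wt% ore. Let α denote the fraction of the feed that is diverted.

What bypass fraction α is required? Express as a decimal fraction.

All 1597×0.084 = 134.15 tonne/day of ore reaches L, so L = 134.15/0.109 = 1230.7 tonne/day and vapour = 366.28 tonne/day.
The evaporator receives (1−α)·1597 of feed at 0.916 water and removes 0.726 of that water:
0.726×0.916×(1−α)×1597 = 366.28
(1−α) = 366.28/1062 = 0.3449;  α = 0.6551.

0.655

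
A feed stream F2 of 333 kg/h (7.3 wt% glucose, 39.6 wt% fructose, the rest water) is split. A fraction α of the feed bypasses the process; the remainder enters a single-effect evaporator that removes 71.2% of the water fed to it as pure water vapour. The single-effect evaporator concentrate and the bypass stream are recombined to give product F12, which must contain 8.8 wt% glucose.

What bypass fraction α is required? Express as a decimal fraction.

All 333×0.073 = 24.309 kg/h of glucose reaches F12, so F12 = 24.309/0.088 = 276.24 kg/h and vapour = 56.761 kg/h.
The evaporator receives (1−α)·333 of feed at 0.531 water and removes 0.712 of that water:
0.712×0.531×(1−α)×333 = 56.761
(1−α) = 56.761/125.9 = 0.4509;  α = 0.5491.

0.549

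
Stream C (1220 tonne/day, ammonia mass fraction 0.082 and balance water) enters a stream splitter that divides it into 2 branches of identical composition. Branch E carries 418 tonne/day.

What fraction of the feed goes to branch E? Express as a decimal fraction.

Fraction to E = 418/1220 = 0.3426.

0.343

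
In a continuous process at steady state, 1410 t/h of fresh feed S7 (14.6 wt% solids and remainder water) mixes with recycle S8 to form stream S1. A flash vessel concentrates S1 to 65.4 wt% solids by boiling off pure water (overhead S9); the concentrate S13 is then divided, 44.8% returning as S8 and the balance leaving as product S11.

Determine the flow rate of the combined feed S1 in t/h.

Overall solids balance (none leaves overhead): solids in fresh feed = solids in product, i.e. 1410×0.146 = (1−0.448)·S13·0.654.
S13 = 205.86/(0.654×0.552) = 570.24 t/h.
Recycle S8 = 0.448×570.24 = 255.47 t/h.
Combined feed S1 = 1410 + 255.47 = 1665.5 t/h.

1665 t/h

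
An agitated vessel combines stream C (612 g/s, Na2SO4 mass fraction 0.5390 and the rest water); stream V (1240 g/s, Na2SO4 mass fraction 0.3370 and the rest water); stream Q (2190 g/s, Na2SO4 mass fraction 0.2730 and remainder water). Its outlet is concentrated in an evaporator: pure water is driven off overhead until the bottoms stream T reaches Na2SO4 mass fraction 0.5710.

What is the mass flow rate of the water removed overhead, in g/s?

1685 g/s

Na2SO4 entering = 612×0.539 + 1240×0.337 + 2190×0.273 = 1345.6 g/s.
All Na2SO4 reports to T, so T = 1345.6/0.571 = 2356.6 g/s.
Total feed = 4042 g/s; overhead = 4042 − 2356.6 = 1685.4 g/s.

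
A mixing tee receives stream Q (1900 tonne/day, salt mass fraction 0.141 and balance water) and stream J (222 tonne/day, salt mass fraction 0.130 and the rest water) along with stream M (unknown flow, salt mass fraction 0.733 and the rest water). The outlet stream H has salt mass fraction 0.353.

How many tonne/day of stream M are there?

Let M be the unknown flow. Total out = 2122 + M.
salt balance: 296.76 + 0.733·M = 0.353·(2122 + M)
(0.733 − 0.353)·M = 0.353×2122 − 296.76 = 452.31
M = 452.31 / 0.380 = 1190.3 tonne/day

1190 tonne/day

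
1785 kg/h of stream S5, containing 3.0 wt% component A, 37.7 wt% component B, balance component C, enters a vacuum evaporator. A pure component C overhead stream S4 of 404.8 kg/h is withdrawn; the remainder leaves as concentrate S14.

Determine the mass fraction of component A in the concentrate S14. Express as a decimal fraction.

0.039

component A is not removed: 1785×0.030 = 53.55 kg/h of component A enters S14.
Concentrate = 1785 − 404.8 = 1380.2 kg/h.
Mass fraction = 53.55/1380.2 = 0.039.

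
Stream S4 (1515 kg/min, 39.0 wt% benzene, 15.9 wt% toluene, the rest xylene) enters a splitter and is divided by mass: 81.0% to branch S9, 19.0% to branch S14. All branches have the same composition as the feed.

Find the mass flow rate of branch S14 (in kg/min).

Branch S14 flow = 0.190×1515 = 287.85 kg/min.

287.9 kg/min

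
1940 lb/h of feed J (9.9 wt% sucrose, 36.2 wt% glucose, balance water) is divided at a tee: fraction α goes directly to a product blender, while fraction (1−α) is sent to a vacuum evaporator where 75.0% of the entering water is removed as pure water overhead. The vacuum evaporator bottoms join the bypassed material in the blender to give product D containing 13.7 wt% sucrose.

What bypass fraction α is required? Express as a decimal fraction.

All 1940×0.099 = 192.06 lb/h of sucrose reaches D, so D = 192.06/0.137 = 1401.9 lb/h and vapour = 538.1 lb/h.
The evaporator receives (1−α)·1940 of feed at 0.539 water and removes 0.750 of that water:
0.750×0.539×(1−α)×1940 = 538.1
(1−α) = 538.1/784.25 = 0.6861;  α = 0.3139.

0.314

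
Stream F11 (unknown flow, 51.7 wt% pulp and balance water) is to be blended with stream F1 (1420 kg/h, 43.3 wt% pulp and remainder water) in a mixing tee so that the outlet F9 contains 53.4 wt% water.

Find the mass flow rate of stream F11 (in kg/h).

918.8 kg/h

Let F11 be the unknown flow. Total out = 1420 + F11.
water balance: 805.14 + 0.483·F11 = 0.534·(1420 + F11)
(0.483 − 0.534)·F11 = 0.534×1420 − 805.14 = -46.86
F11 = -46.86 / -0.051 = 918.82 kg/h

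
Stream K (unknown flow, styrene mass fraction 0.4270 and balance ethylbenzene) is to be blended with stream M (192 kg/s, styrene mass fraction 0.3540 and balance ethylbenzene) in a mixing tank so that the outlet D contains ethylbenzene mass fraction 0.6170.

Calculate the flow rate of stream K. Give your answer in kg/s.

126.5 kg/s

Let K be the unknown flow. Total out = 192 + K.
ethylbenzene balance: 124.03 + 0.573·K = 0.617·(192 + K)
(0.573 − 0.617)·K = 0.617×192 − 124.03 = -5.568
K = -5.568 / -0.044 = 126.55 kg/s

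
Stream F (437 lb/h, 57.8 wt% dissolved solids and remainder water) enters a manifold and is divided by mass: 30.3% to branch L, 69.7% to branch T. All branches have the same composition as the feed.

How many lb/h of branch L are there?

Branch L flow = 0.303×437 = 132.41 lb/h.

132.4 lb/h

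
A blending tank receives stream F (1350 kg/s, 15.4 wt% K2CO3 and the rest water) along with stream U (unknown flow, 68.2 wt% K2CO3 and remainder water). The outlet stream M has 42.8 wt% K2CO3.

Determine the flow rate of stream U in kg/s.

Let U be the unknown flow. Total out = 1350 + U.
K2CO3 balance: 207.9 + 0.682·U = 0.428·(1350 + U)
(0.682 − 0.428)·U = 0.428×1350 − 207.9 = 369.9
U = 369.9 / 0.254 = 1456.3 kg/s

1456 kg/s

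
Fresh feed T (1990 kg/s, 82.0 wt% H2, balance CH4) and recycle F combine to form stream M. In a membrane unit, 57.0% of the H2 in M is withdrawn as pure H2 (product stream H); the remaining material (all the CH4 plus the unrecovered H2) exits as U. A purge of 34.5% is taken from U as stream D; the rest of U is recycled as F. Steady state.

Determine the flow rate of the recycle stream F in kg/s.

1320 kg/s

CH4 enters only via T and leaves only via the purge: 1990×0.180 = 0.345×(CH4 in U), and the membrane unit passes all CH4, so CH4 in M = CH4 in U = 1038.3 kg/s.
H2 in M: m_A = 1990×0.820 + (1−0.345)·(1−0.570)·m_A, so m_A = 1631.8/0.7183 = 2271.6 kg/s.
U = (1−0.570)×2271.6 + 1038.3 = 2015 kg/s.
Recycle F = (1−0.345)×2015 = 1319.9 kg/s.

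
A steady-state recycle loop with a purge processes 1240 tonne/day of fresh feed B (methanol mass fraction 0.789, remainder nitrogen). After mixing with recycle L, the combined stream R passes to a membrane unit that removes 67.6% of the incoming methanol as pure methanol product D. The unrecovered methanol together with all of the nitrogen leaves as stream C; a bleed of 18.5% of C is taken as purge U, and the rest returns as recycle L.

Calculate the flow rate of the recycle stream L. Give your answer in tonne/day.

1504 tonne/day

nitrogen enters only via B and leaves only via the purge: 1240×0.211 = 0.185×(nitrogen in C), and the membrane unit passes all nitrogen, so nitrogen in R = nitrogen in C = 1414.3 tonne/day.
methanol in R: m_A = 1240×0.789 + (1−0.185)·(1−0.676)·m_A, so m_A = 978.36/0.7359 = 1329.4 tonne/day.
C = (1−0.676)×1329.4 + 1414.3 = 1845 tonne/day.
Recycle L = (1−0.185)×1845 = 1503.7 tonne/day.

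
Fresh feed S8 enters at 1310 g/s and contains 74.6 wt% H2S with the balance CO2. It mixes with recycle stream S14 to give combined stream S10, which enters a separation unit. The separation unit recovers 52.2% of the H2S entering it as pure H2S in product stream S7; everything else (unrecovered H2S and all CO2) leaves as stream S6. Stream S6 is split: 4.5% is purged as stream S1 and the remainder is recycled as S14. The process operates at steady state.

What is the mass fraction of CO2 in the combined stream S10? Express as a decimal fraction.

0.8044

CO2 enters only via S8 and leaves only via the purge: 1310×0.254 = 0.045×(CO2 in S6), and the separation unit passes all CO2, so CO2 in S10 = CO2 in S6 = 7394.2 g/s.
H2S in S10: m_A = 1310×0.746 + (1−0.045)·(1−0.522)·m_A, so m_A = 977.26/0.5435 = 1798.1 g/s.
S10 = 1798.1 + 7394.2 = 9192.3 g/s.
CO2 fraction in S10 = 7394.2/9192.3 = 0.8044.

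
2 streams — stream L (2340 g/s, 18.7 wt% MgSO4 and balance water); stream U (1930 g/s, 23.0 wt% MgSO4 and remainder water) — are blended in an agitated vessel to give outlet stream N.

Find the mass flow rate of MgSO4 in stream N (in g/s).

881.5 g/s

MgSO4 out = MgSO4 in = 2340×0.187 + 1930×0.230 = 881.48 g/s.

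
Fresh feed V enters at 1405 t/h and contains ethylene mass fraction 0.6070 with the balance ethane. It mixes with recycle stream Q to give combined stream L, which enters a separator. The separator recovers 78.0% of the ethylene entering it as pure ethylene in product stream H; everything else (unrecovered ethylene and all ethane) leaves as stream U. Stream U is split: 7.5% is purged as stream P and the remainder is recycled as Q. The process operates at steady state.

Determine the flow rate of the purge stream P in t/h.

569.8 t/h

ethane enters only via V and leaves only via the purge: 1405×0.393 = 0.075×(ethane in U), and the separator passes all ethane, so ethane in L = ethane in U = 7362.2 t/h.
ethylene in L: m_A = 1405×0.607 + (1−0.075)·(1−0.780)·m_A, so m_A = 852.83/0.7965 = 1070.7 t/h.
U = (1−0.780)×1070.7 + 7362.2 = 7597.8 t/h.
Purge P = 0.075×7597.8 = 569.83 t/h.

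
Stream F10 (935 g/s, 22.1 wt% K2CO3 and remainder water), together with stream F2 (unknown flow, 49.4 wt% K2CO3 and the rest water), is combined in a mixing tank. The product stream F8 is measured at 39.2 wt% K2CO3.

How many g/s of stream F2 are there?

1568 g/s

Let F2 be the unknown flow. Total out = 935 + F2.
K2CO3 balance: 206.63 + 0.494·F2 = 0.392·(935 + F2)
(0.494 − 0.392)·F2 = 0.392×935 − 206.63 = 159.89
F2 = 159.89 / 0.102 = 1567.5 g/s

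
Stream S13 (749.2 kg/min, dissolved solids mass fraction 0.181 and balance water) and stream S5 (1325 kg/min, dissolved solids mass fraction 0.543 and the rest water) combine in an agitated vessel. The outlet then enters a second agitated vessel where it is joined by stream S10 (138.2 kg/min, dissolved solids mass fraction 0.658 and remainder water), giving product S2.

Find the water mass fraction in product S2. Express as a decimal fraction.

Overall, product flow = 2212.4 kg/min.
water in = 749.2×0.819 + 1325×0.457 + 138.2×0.342 = 1266.4 kg/min.
water fraction in S2 = 0.572.

0.572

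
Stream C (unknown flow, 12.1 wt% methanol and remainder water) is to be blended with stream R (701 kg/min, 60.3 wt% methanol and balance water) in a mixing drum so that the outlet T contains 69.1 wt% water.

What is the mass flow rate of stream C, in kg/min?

1096 kg/min

Let C be the unknown flow. Total out = 701 + C.
water balance: 278.3 + 0.879·C = 0.691·(701 + C)
(0.879 − 0.691)·C = 0.691×701 − 278.3 = 206.09
C = 206.09 / 0.188 = 1096.2 kg/min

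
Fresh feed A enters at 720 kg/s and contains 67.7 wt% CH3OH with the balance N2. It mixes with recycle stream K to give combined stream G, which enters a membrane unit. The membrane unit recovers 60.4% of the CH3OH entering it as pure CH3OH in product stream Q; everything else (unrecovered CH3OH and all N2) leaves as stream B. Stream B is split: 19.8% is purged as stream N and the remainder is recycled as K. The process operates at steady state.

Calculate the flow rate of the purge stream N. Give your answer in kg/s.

N2 enters only via A and leaves only via the purge: 720×0.323 = 0.198×(N2 in B), and the membrane unit passes all N2, so N2 in G = N2 in B = 1174.5 kg/s.
CH3OH in G: m_A = 720×0.677 + (1−0.198)·(1−0.604)·m_A, so m_A = 487.44/0.6824 = 714.29 kg/s.
B = (1−0.604)×714.29 + 1174.5 = 1457.4 kg/s.
Purge N = 0.198×1457.4 = 288.57 kg/s.

288.6 kg/s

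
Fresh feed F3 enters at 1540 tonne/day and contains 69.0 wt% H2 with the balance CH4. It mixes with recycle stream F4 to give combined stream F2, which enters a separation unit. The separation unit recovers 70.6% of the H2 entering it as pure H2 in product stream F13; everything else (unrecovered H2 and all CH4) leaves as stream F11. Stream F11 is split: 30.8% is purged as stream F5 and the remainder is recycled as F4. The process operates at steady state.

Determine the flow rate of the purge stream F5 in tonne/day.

598.2 tonne/day

CH4 enters only via F3 and leaves only via the purge: 1540×0.310 = 0.308×(CH4 in F11), and the separation unit passes all CH4, so CH4 in F2 = CH4 in F11 = 1550 tonne/day.
H2 in F2: m_A = 1540×0.690 + (1−0.308)·(1−0.706)·m_A, so m_A = 1062.6/0.7966 = 1334 tonne/day.
F11 = (1−0.706)×1334 + 1550 = 1942.2 tonne/day.
Purge F5 = 0.308×1942.2 = 598.2 tonne/day.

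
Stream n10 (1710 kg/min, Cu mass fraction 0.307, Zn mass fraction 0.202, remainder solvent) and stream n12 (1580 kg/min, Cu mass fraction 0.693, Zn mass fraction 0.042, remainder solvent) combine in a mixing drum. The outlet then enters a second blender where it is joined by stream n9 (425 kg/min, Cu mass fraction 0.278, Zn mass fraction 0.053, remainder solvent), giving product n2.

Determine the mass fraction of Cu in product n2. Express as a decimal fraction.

Overall, product flow = 3715 kg/min.
Cu in = 1710×0.307 + 1580×0.693 + 425×0.278 = 1738.1 kg/min.
Cu fraction in n2 = 0.468.

0.468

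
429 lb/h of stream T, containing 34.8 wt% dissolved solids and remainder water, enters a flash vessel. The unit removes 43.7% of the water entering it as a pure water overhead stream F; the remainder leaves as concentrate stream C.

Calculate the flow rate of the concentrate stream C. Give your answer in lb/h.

water entering = 429×0.652 = 279.71 lb/h; overhead removed = 0.437×279.71 = 122.23 lb/h.
Concentrate = 429 − 122.23 = 306.77 lb/h.

306.8 lb/h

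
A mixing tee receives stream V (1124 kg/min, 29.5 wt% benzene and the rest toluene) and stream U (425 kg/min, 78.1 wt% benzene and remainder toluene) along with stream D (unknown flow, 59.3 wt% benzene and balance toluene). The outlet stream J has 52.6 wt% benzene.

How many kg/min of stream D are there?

2258 kg/min

Let D be the unknown flow. Total out = 1549 + D.
benzene balance: 663.5 + 0.593·D = 0.526·(1549 + D)
(0.593 − 0.526)·D = 0.526×1549 − 663.5 = 151.27
D = 151.27 / 0.067 = 2257.7 kg/min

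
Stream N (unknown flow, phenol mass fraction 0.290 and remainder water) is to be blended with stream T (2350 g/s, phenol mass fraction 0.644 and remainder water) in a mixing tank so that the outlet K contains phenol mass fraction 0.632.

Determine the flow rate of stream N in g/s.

Let N be the unknown flow. Total out = 2350 + N.
phenol balance: 1513.4 + 0.290·N = 0.632·(2350 + N)
(0.290 − 0.632)·N = 0.632×2350 − 1513.4 = -28.2
N = -28.2 / -0.342 = 82.456 g/s

82.46 g/s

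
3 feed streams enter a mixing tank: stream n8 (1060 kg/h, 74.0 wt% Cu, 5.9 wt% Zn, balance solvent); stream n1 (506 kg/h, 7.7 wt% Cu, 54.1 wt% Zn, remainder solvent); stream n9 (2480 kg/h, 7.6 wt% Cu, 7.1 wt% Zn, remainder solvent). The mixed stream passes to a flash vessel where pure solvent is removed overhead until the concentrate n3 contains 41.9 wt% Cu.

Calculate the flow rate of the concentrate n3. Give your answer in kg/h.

2415 kg/h

Cu entering = 1060×0.740 + 506×0.077 + 2480×0.076 = 1011.8 kg/h.
All Cu reports to n3, so n3 = 1011.8/0.419 = 2414.9 kg/h.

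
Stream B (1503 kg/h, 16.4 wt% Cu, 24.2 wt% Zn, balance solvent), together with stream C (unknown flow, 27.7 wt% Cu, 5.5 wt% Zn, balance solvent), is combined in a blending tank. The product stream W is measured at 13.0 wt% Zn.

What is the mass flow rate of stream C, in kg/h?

Let C be the unknown flow. Total out = 1503 + C.
Zn balance: 363.73 + 0.055·C = 0.130·(1503 + C)
(0.055 − 0.130)·C = 0.130×1503 − 363.73 = -168.34
C = -168.34 / -0.075 = 2244.5 kg/h

2244 kg/h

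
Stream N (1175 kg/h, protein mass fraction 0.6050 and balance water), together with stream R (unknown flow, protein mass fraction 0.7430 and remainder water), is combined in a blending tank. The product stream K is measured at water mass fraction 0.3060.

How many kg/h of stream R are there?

Let R be the unknown flow. Total out = 1175 + R.
water balance: 464.12 + 0.257·R = 0.306·(1175 + R)
(0.257 − 0.306)·R = 0.306×1175 − 464.12 = -104.57
R = -104.57 / -0.049 = 2134.2 kg/h

2134 kg/h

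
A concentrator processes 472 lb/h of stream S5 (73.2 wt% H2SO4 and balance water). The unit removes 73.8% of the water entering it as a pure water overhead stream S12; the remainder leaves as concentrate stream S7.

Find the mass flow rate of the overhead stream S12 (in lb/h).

water entering = 472×0.268 = 126.5 lb/h; overhead removed = 0.738×126.5 = 93.354 lb/h.

93.35 lb/h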